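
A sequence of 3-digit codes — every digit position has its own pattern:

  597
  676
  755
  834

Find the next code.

First digit goes 5, 6, 7, 8 → 9 (+1 each step, mod 10).
Second digit — −2 each step, mod 10: 9, 7, 5, 3 → 1.
Third digit goes 7, 6, 5, 4 → 3 (−1 each step, mod 10).
Putting it together: 913.

913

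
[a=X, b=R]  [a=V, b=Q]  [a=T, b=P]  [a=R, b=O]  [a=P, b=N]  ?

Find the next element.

A: letters move back 2 places in the alphabet, so X, V, T, R, P → N.
For the b, letters move back 1 place in the alphabet: R, Q, P, O, N → M.
Combining the parts gives [a=N, b=M].

[a=N, b=M]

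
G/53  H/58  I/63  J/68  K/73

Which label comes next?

L/78

Letter: G, H, I, J, K → L (letters move forward 1 place in the alphabet).
For the second component, +5 each step: 53, 58, 63, 68, 73 → 78.
Combining the parts gives L/78.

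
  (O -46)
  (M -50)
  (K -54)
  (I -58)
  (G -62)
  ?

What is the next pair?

(E -66)

Letter: letters move back 2 places in the alphabet, so O, M, K, I, G → E.
Second component: -46, -50, -54, -58, -62 → -66 (−4 each step).
Combining the parts gives (E -66).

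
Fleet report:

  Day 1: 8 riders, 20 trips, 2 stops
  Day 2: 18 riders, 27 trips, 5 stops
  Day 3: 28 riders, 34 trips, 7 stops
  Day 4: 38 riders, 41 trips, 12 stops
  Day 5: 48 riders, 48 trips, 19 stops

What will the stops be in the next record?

31

Riders: +10 each step, so 8, 18, 28, 38, 48 → 58.
Trips — +7 each step: 20, 27, 34, 41, 48 → 55.
Stops — each term is the sum of the two before it: 2, 5, 7, 12, 19 → 31.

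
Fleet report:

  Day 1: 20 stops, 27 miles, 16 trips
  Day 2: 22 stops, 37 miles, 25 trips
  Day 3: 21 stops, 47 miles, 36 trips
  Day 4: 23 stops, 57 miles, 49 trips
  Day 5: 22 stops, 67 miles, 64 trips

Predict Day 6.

Stops — alternating steps +2, −1, +2, −1, …: 20, 22, 21, 23, 22 → 24.
For the miles, +10 each step: 27, 37, 47, 57, 67 → 77.
Trips — perfect squares: 4², 5², 6², …: 16, 25, 36, 49, 64 → 81.
Combining the parts gives 24 stops, 77 miles, 81 trips.

24 stops, 77 miles, 81 trips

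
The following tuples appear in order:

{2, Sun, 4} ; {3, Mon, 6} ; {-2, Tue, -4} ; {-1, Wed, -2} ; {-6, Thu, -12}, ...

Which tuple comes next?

{-5, Fri, -10}

First coordinate: alternating steps +1, −5, +1, −5, …, so 2, 3, -2, -1, -6 → -5.
For the day, runs through the weekdays Mon→Sun: Sun, Mon, Tue, Wed, Thu → Fri.
For the third coordinate, always 2 × the first coordinate: 4, 6, -4, -2, -12 → -10.
Combining the parts gives {-5, Fri, -10}.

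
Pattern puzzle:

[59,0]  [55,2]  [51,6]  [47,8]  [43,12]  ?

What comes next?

First coordinate: 59, 55, 51, 47, 43 → 39 (−4 each step).
Second coordinate — alternating steps +2, +4, +2, +4, …: 0, 2, 6, 8, 12 → 14.
So the next pair is [39,14].

[39,14]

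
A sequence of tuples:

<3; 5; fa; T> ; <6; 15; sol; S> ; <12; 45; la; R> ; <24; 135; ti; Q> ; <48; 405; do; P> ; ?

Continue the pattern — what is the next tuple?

<96; 1215; re; O>

First slot — ×2 each step: 3, 6, 12, 24, 48 → 96.
Second slot: ×3 each step; 5, 15, 45, 135, 405 → 1215.
Note — runs through the solfège scale do→ti: fa, sol, la, ti, do → re.
Letter goes T, S, R, Q, P → O (letters move back 1 place in the alphabet).
So the next tuple is <96; 1215; re; O>.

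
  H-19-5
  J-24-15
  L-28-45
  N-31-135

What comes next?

P-33-405

Letter goes H, J, L, N → P (letters move forward 2 places in the alphabet).
Second component — differences are 5, 4, 3, … (decreasing by 1 each time): 19, 24, 28, 31 → 33.
Third component — ×3 each step: 5, 15, 45, 135 → 405.
So the next code is P-33-405.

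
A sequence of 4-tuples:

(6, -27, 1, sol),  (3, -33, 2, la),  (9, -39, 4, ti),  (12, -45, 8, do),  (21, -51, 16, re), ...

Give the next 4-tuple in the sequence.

(33, -57, 32, mi)

First entry — each term is the sum of the two before it: 6, 3, 9, 12, 21 → 33.
Second entry: -27, -33, -39, -45, -51 → -57 (−6 each step).
Third entry — ×2 each step: 1, 2, 4, 8, 16 → 32.
Note — runs through the solfège scale do→ti: sol, la, ti, do, re → mi.
So the next 4-tuple is (33, -57, 32, mi).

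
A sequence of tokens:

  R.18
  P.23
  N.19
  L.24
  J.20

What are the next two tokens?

Letter: letters move back 2 places in the alphabet; R, P, N, L, J → H → F.
Second component: 18, 23, 19, 24, 20 → 25 → 21 (alternating steps +5, −4, +5, −4, …).
So the next two tokens are H.25 and F.21.

H.25 then F.21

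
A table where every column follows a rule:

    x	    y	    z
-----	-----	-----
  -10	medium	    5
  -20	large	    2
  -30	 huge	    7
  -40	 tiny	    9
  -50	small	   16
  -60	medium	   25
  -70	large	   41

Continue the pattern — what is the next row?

-80  huge  66

Column x goes -10, -20, -30, -40, -50, -60, -70 → -80 (−10 each step).
Column y: repeats medium → large → huge → tiny → small, so medium, large, huge, tiny, small, medium, large → huge.
Column z goes 5, 2, 7, 9, 16, 25, 41 → 66 (each term is the sum of the two before it).
So the next row is -80  huge  66.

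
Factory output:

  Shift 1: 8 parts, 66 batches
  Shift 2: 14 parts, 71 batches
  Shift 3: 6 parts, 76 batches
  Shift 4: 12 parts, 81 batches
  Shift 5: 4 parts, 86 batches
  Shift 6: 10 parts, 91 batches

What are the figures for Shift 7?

2 parts, 96 batches

For the parts, alternating steps +6, −8, +6, −8, …: 8, 14, 6, 12, 4, 10 → 2.
For the batches, +5 each step: 66, 71, 76, 81, 86, 91 → 96.
Putting it together: 2 parts, 96 batches.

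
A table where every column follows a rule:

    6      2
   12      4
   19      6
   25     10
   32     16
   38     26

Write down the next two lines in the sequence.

45  42; 51  68

First component: alternating steps +6, +7, +6, +7, …, so 6, 12, 19, 25, 32, 38 → 45 → 51.
Second component: 2, 4, 6, 10, 16, 26 → 42 → 68 (each term is the sum of the two before it).
So the next two lines are 45  42 and 51  68.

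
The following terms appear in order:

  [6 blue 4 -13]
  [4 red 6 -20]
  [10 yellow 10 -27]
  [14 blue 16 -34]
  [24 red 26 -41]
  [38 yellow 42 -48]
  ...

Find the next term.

First slot: each term is the sum of the two before it; 6, 4, 10, 14, 24, 38 → 62.
For the colour, repeats blue → red → yellow: blue, red, yellow, blue, red, yellow → blue.
Third slot: each term is the sum of the two before it, so 4, 6, 10, 16, 26, 42 → 68.
Fourth slot — −7 each step: -13, -20, -27, -34, -41, -48 → -55.
Putting it together: [62 blue 68 -55].

[62 blue 68 -55]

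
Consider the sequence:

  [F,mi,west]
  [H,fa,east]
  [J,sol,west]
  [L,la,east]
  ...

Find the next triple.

Letter: letters move forward 2 places in the alphabet, so F, H, J, L → N.
Note: runs through the solfège scale do→ti, so mi, fa, sol, la → ti.
Direction goes west, east, west, east → west (alternates west ↔ east).
So the next triple is [N,ti,west].

[N,ti,west]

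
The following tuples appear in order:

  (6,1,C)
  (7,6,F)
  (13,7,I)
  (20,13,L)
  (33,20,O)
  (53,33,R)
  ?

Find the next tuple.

First component: each term is the sum of the two before it; 6, 7, 13, 20, 33, 53 → 86.
Second component goes 1, 6, 7, 13, 20, 33 → 53 (each term is the sum of the two before it).
For the letter, letters move forward 3 places in the alphabet: C, F, I, L, O, R → U.
So the next tuple is (86,53,U).

(86,53,U)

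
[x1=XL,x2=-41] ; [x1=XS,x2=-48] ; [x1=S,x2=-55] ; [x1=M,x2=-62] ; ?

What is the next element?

X1: runs through clothing sizes XS→XL, so XL, XS, S, M → L.
X2: −7 each step, so -41, -48, -55, -62 → -69.
Putting it together: [x1=L,x2=-69].

[x1=L,x2=-69]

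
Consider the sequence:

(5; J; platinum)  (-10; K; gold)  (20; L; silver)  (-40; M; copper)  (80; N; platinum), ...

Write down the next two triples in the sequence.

First value: ×(-2) each step; 5, -10, 20, -40, 80 → -160 → 320.
For the letter, letters move forward 1 place in the alphabet: J, K, L, M, N → O → P.
Metal — repeats platinum → gold → silver → copper: platinum, gold, silver, copper, platinum → gold → silver.
Putting the parts together: (-160; O; gold) and then (320; P; silver).

(-160; O; gold), (320; P; silver)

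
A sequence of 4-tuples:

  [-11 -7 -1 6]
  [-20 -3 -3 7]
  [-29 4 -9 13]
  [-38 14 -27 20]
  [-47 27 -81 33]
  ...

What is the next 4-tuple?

[-56 43 -243 53]

First component: -11, -20, -29, -38, -47 → -56 (−9 each step).
Second component: differences are 4, 7, 10, … (increasing by 3 each time); -7, -3, 4, 14, 27 → 43.
Third component: -1, -3, -9, -27, -81 → -243 (×3 each step).
Fourth component: each term is the sum of the two before it; 6, 7, 13, 20, 33 → 53.
Putting it together: [-56 43 -243 53].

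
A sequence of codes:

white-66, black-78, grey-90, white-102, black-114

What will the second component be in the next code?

Shade goes white, black, grey, white, black → grey (repeats white → black → grey).
Second component: 66, 78, 90, 102, 114 → 126 (+12 each step).

126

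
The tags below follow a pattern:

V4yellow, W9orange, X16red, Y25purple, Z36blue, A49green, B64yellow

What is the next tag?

C81orange

Letter: letters move forward 1 place in the alphabet, wrapping Z→A; V, W, X, Y, Z, A, B → C.
Second component: perfect squares: 2², 3², 4², …, so 4, 9, 16, 25, 36, 49, 64 → 81.
Colour: repeats yellow → orange → red → purple → blue → green, so yellow, orange, red, purple, blue, green, yellow → orange.
So the next tag is C81orange.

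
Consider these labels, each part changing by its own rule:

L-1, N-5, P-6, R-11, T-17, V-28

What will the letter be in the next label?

X

Letter goes L, N, P, R, T, V → X (letters move forward 2 places in the alphabet).
For the second component, each term is the sum of the two before it: 1, 5, 6, 11, 17, 28 → 45.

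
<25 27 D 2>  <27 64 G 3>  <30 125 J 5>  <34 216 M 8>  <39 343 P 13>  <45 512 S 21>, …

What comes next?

First component — differences are 2, 3, 4, … (increasing by 1 each time): 25, 27, 30, 34, 39, 45 → 52.
Second component goes 27, 64, 125, 216, 343, 512 → 729 (perfect cubes: 3³, 4³, 5³, …).
Letter goes D, G, J, M, P, S → V (letters move forward 3 places in the alphabet).
Fourth component: each term is the sum of the two before it; 2, 3, 5, 8, 13, 21 → 34.
Combining the parts gives <52 729 V 34>.

<52 729 V 34>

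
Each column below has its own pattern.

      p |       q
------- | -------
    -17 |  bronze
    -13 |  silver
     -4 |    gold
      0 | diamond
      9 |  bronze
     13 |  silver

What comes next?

22  gold

Column p — alternating steps +4, +9, +4, +9, …: -17, -13, -4, 0, 9, 13 → 22.
Column q goes bronze, silver, gold, diamond, bronze, silver → gold (repeats bronze → silver → gold → diamond).
Combining the parts gives 22  gold.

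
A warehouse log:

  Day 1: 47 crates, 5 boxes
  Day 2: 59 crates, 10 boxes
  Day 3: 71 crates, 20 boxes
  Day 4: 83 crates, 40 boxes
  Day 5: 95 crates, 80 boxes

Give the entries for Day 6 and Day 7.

107 crates, 160 boxes; 119 crates, 320 boxes

Crates goes 47, 59, 71, 83, 95 → 107 → 119 (+12 each step).
Boxes goes 5, 10, 20, 40, 80 → 160 → 320 (×2 each step).
So the next two lines are 107 crates, 160 boxes and 119 crates, 320 boxes.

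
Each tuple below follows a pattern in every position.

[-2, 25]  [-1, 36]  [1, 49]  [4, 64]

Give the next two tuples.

[8, 81], [13, 100]

First part: differences are 1, 2, 3, … (increasing by 1 each time), so -2, -1, 1, 4 → 8 → 13.
Second part: perfect squares: 5², 6², 7², …; 25, 36, 49, 64 → 81 → 100.
So the next two tuples are [8, 81] and [13, 100].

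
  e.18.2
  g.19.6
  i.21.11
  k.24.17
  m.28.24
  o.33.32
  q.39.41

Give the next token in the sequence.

s.46.51

Letter — letters move forward 2 places in the alphabet: e, g, i, k, m, o, q → s.
Second component — differences are 1, 2, 3, … (increasing by 1 each time): 18, 19, 21, 24, 28, 33, 39 → 46.
Third component: differences are 4, 5, 6, … (increasing by 1 each time); 2, 6, 11, 17, 24, 32, 41 → 51.
So the next token is s.46.51.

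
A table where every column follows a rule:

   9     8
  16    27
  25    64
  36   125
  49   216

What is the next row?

64  343

First component: perfect squares: 3², 4², 5², …, so 9, 16, 25, 36, 49 → 64.
Second component goes 8, 27, 64, 125, 216 → 343 (perfect cubes: 2³, 3³, 4³, …).
Putting it together: 64  343.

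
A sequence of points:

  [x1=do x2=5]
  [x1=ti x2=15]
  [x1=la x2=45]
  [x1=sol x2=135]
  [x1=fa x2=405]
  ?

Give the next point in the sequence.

[x1=mi x2=1215]

X1 — runs backward through the solfège scale do→ti: do, ti, la, sol, fa → mi.
X2 — ×3 each step: 5, 15, 45, 135, 405 → 1215.
So the next point is [x1=mi x2=1215].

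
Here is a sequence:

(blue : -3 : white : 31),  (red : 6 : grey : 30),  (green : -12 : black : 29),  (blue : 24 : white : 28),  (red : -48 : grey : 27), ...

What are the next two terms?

(green : 96 : black : 26), (blue : -192 : white : 25)

For the colour, repeats blue → red → green: blue, red, green, blue, red → green → blue.
Second entry goes -3, 6, -12, 24, -48 → 96 → -192 (×(-2) each step).
Shade: repeats white → grey → black, so white, grey, black, white, grey → black → white.
Fourth entry: 31, 30, 29, 28, 27 → 26 → 25 (−1 each step).
So the next two terms are (green : 96 : black : 26) and (blue : -192 : white : 25).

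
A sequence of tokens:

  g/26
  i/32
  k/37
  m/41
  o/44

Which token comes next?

q/46

Letter: letters move forward 2 places in the alphabet, so g, i, k, m, o → q.
Second component: 26, 32, 37, 41, 44 → 46 (differences are 6, 5, 4, … (decreasing by 1 each time)).
Combining the parts gives q/46.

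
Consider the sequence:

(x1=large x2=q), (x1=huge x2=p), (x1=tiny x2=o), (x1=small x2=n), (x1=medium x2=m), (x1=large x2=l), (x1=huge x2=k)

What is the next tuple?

(x1=tiny x2=j)

X1 goes large, huge, tiny, small, medium, large, huge → tiny (repeats large → huge → tiny → small → medium).
X2: q, p, o, n, m, l, k → j (letters move back 1 place in the alphabet).
Putting it together: (x1=tiny x2=j).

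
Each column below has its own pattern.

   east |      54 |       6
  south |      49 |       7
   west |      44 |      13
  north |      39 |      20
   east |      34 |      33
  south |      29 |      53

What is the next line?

west  24  86

For the direction, repeats east → south → west → north: east, south, west, north, east, south → west.
Second component: −5 each step; 54, 49, 44, 39, 34, 29 → 24.
Third component: each term is the sum of the two before it, so 6, 7, 13, 20, 33, 53 → 86.
So the next line is west  24  86.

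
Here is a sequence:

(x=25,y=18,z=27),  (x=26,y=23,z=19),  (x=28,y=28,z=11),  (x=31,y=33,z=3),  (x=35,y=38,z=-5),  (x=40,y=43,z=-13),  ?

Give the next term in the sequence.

X: differences are 1, 2, 3, … (increasing by 1 each time), so 25, 26, 28, 31, 35, 40 → 46.
Y — +5 each step: 18, 23, 28, 33, 38, 43 → 48.
Z goes 27, 19, 11, 3, -5, -13 → -21 (−8 each step).
So the next term is (x=46,y=48,z=-21).

(x=46,y=48,z=-21)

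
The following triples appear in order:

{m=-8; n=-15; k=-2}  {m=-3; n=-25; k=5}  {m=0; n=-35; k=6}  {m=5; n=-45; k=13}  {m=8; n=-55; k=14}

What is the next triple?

{m=13; n=-65; k=21}

M goes -8, -3, 0, 5, 8 → 13 (alternating steps +5, +3, +5, +3, …).
N goes -15, -25, -35, -45, -55 → -65 (−10 each step).
K: alternating steps +7, +1, +7, +1, …, so -2, 5, 6, 13, 14 → 21.
Combining the parts gives {m=13; n=-65; k=21}.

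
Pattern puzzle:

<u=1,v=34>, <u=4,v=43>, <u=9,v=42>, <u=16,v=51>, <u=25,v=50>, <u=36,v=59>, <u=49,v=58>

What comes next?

<u=64,v=67>

U: 1, 4, 9, 16, 25, 36, 49 → 64 (perfect squares: 1², 2², 3², …).
V: 34, 43, 42, 51, 50, 59, 58 → 67 (alternating steps +9, −1, +9, −1, …).
So the next pair is <u=64,v=67>.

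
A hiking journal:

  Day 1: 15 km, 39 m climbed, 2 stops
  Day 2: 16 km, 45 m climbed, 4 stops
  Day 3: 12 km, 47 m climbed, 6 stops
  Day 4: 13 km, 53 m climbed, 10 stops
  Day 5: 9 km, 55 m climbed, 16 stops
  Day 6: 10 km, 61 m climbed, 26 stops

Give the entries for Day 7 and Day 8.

6 km, 63 m climbed, 42 stops; 7 km, 69 m climbed, 68 stops

Km: 15, 16, 12, 13, 9, 10 → 6 → 7 (alternating steps +1, −4, +1, −4, …).
M climbed — alternating steps +6, +2, +6, +2, …: 39, 45, 47, 53, 55, 61 → 63 → 69.
For the stops, each term is the sum of the two before it: 2, 4, 6, 10, 16, 26 → 42 → 68.
Putting the parts together: 6 km, 63 m climbed, 42 stops and then 7 km, 69 m climbed, 68 stops.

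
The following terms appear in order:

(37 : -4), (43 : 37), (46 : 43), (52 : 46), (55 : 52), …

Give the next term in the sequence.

(61 : 55)

First value — alternating steps +6, +3, +6, +3, …: 37, 43, 46, 52, 55 → 61.
Second value: -4, 37, 43, 46, 52 → 55 (always the previous value of the first value).
Putting it together: (61 : 55).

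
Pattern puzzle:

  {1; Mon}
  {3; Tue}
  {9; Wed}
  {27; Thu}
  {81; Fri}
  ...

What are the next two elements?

First component: ×3 each step, so 1, 3, 9, 27, 81 → 243 → 729.
Day: runs through the weekdays Mon→Sun, so Mon, Tue, Wed, Thu, Fri → Sat → Sun.
Putting the parts together: {243; Sat} and then {729; Sun}.

{243; Sat}, {729; Sun}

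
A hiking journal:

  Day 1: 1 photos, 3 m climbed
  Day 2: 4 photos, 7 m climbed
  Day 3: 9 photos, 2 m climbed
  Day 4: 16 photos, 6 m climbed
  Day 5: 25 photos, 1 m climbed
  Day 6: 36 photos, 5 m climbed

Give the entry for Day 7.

Photos: perfect squares: 1², 2², 3², …; 1, 4, 9, 16, 25, 36 → 49.
M climbed: alternating steps +4, −5, +4, −5, …, so 3, 7, 2, 6, 1, 5 → 0.
Putting it together: 49 photos, 0 m climbed.

49 photos, 0 m climbed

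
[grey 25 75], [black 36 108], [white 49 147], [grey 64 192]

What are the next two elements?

Shade: grey, black, white, grey → black → white (repeats grey → black → white).
Second part: perfect squares: 5², 6², 7², …, so 25, 36, 49, 64 → 81 → 100.
Third part: always 3 × the second part, so 75, 108, 147, 192 → 243 → 300.
So the next two elements are [black 81 243] and [white 100 300].

[black 81 243], [white 100 300]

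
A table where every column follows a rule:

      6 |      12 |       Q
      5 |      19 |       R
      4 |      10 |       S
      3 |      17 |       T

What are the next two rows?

2  8  U; 1  15  V

First component — −1 each step: 6, 5, 4, 3 → 2 → 1.
Second component goes 12, 19, 10, 17 → 8 → 15 (alternating steps +7, −9, +7, −9, …).
Letter — letters move forward 1 place in the alphabet: Q, R, S, T → U → V.
So the next two rows are 2  8  U and 1  15  V.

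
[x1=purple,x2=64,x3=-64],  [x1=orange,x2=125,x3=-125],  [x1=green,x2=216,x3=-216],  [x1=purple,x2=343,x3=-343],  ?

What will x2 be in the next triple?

X1 — repeats purple → orange → green: purple, orange, green, purple → orange.
X2: 64, 125, 216, 343 → 512 (perfect cubes: 4³, 5³, 6³, …).
X3 goes -64, -125, -216, -343 → -512 (always the negative of the x2).

512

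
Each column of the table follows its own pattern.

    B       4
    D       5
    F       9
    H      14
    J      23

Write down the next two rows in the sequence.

L  37; N  60

Letter: letters move forward 2 places in the alphabet, so B, D, F, H, J → L → N.
Second component: each term is the sum of the two before it; 4, 5, 9, 14, 23 → 37 → 60.
Putting the parts together: L  37 and then N  60.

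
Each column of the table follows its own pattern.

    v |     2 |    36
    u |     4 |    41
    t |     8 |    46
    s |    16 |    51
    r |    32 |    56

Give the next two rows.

q  64  61; p  128  66

Letter: v, u, t, s, r → q → p (letters move back 1 place in the alphabet).
Second component: 2, 4, 8, 16, 32 → 64 → 128 (×2 each step).
Third component: 36, 41, 46, 51, 56 → 61 → 66 (+5 each step).
So the next two rows are q  64  61 and p  128  66.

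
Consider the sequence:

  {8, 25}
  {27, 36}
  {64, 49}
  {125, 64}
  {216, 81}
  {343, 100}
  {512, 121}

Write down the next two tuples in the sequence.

{729, 144}, {1000, 169}

First value: 8, 27, 64, 125, 216, 343, 512 → 729 → 1000 (perfect cubes: 2³, 3³, 4³, …).
Second value goes 25, 36, 49, 64, 81, 100, 121 → 144 → 169 (perfect squares: 5², 6², 7², …).
So the next two tuples are {729, 144} and {1000, 169}.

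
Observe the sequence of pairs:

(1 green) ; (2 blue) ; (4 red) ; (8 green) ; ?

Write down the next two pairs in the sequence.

(16 blue), (32 red)

For the first entry, ×2 each step: 1, 2, 4, 8 → 16 → 32.
Colour: green, blue, red, green → blue → red (repeats green → blue → red).
So the next two pairs are (16 blue) and (32 red).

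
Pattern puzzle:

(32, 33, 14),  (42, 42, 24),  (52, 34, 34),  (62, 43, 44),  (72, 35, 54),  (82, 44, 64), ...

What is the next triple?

First entry goes 32, 42, 52, 62, 72, 82 → 92 (+10 each step).
Second entry goes 33, 42, 34, 43, 35, 44 → 36 (alternating steps +9, −8, +9, −8, …).
Third entry goes 14, 24, 34, 44, 54, 64 → 74 (+10 each step).
Putting it together: (92, 36, 74).

(92, 36, 74)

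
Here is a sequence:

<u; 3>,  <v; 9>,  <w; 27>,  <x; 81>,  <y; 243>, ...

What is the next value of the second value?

Letter goes u, v, w, x, y → z (letters move forward 1 place in the alphabet).
For the second value, ×3 each step: 3, 9, 27, 81, 243 → 729.

729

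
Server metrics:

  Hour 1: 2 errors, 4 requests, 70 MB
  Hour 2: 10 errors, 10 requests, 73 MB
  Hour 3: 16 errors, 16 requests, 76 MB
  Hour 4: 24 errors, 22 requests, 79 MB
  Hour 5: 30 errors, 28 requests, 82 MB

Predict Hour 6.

38 errors, 34 requests, 85 MB

For the errors, alternating steps +8, +6, +8, +6, …: 2, 10, 16, 24, 30 → 38.
Requests: 4, 10, 16, 22, 28 → 34 (+6 each step).
MB: +3 each step; 70, 73, 76, 79, 82 → 85.
Putting it together: 38 errors, 34 requests, 85 MB.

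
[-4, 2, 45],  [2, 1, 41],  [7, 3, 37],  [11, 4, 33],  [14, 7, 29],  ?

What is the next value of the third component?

For the first component, differences are 6, 5, 4, … (decreasing by 1 each time): -4, 2, 7, 11, 14 → 16.
For the second component, each term is the sum of the two before it: 2, 1, 3, 4, 7 → 11.
Third component: −4 each step, so 45, 41, 37, 33, 29 → 25.

25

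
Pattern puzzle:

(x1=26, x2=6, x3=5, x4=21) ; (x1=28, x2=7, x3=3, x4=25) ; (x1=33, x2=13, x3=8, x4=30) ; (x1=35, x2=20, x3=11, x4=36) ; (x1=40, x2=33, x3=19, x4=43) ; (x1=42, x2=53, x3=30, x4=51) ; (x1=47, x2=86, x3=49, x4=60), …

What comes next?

X1: 26, 28, 33, 35, 40, 42, 47 → 49 (alternating steps +2, +5, +2, +5, …).
X2 goes 6, 7, 13, 20, 33, 53, 86 → 139 (each term is the sum of the two before it).
X3: each term is the sum of the two before it; 5, 3, 8, 11, 19, 30, 49 → 79.
X4: 21, 25, 30, 36, 43, 51, 60 → 70 (differences are 4, 5, 6, … (increasing by 1 each time)).
Combining the parts gives (x1=49, x2=139, x3=79, x4=70).

(x1=49, x2=139, x3=79, x4=70)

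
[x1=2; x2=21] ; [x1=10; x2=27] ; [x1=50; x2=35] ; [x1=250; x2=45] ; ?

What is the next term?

[x1=1250; x2=57]

X1 — ×5 each step: 2, 10, 50, 250 → 1250.
X2: 21, 27, 35, 45 → 57 (differences are 6, 8, 10, … (increasing by 2 each time)).
Combining the parts gives [x1=1250; x2=57].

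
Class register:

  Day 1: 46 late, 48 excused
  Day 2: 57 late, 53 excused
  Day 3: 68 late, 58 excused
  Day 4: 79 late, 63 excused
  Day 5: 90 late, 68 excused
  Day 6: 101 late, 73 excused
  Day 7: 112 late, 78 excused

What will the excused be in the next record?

83

Excused — +5 each step: 48, 53, 58, 63, 68, 73, 78 → 83.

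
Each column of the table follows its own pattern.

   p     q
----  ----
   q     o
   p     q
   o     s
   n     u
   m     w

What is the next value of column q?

For the column q, letters move forward 2 places in the alphabet: o, q, s, u, w → y.

y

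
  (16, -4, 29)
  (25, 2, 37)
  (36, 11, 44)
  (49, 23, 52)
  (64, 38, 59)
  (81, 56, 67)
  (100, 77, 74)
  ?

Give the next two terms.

First slot goes 16, 25, 36, 49, 64, 81, 100 → 121 → 144 (perfect squares: 4², 5², 6², …).
For the second slot, differences are 6, 9, 12, … (increasing by 3 each time): -4, 2, 11, 23, 38, 56, 77 → 101 → 128.
Third slot: 29, 37, 44, 52, 59, 67, 74 → 82 → 89 (alternating steps +8, +7, +8, +7, …).
Putting the parts together: (121, 101, 82) and then (144, 128, 89).

(121, 101, 82), (144, 128, 89)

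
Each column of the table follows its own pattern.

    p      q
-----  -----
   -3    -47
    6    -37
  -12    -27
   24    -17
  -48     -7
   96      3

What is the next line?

Column p: ×(-2) each step; -3, 6, -12, 24, -48, 96 → -192.
For the column q, +10 each step: -47, -37, -27, -17, -7, 3 → 13.
So the next line is -192  13.

-192  13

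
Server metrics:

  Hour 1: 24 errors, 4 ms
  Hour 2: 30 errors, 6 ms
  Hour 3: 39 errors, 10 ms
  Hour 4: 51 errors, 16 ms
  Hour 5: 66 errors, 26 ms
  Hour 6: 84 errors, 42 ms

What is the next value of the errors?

Errors — differences are 6, 9, 12, … (increasing by 3 each time): 24, 30, 39, 51, 66, 84 → 105.
Ms goes 4, 6, 10, 16, 26, 42 → 68 (each term is the sum of the two before it).

105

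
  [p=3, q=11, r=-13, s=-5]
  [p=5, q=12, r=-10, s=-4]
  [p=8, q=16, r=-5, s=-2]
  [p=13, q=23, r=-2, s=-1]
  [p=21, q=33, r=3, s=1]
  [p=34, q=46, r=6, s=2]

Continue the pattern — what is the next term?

[p=55, q=62, r=11, s=4]

P goes 3, 5, 8, 13, 21, 34 → 55 (each term is the sum of the two before it).
For the q, differences are 1, 4, 7, … (increasing by 3 each time): 11, 12, 16, 23, 33, 46 → 62.
R goes -13, -10, -5, -2, 3, 6 → 11 (alternating steps +3, +5, +3, +5, …).
S: -5, -4, -2, -1, 1, 2 → 4 (alternating steps +1, +2, +1, +2, …).
Combining the parts gives [p=55, q=62, r=11, s=4].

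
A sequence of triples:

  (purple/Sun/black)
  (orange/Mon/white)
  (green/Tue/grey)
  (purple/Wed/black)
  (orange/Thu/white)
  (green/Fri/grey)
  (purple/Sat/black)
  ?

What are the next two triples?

Colour — repeats purple → orange → green: purple, orange, green, purple, orange, green, purple → orange → green.
Day: Sun, Mon, Tue, Wed, Thu, Fri, Sat → Sun → Mon (runs through the weekdays Mon→Sun).
Shade: repeats black → white → grey; black, white, grey, black, white, grey, black → white → grey.
So the next two triples are (orange/Sun/white) and (green/Mon/grey).

(orange/Sun/white), (green/Mon/grey)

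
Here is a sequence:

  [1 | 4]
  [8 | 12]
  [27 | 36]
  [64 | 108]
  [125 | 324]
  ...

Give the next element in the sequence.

First component: perfect cubes: 1³, 2³, 3³, …, so 1, 8, 27, 64, 125 → 216.
Second component goes 4, 12, 36, 108, 324 → 972 (×3 each step).
So the next element is [216 | 972].

[216 | 972]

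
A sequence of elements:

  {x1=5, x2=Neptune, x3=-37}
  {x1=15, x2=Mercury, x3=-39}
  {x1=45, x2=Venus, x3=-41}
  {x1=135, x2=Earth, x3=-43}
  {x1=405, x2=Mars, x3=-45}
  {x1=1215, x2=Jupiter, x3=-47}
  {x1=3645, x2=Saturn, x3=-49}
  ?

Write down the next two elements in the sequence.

For the x1, ×3 each step: 5, 15, 45, 135, 405, 1215, 3645 → 10935 → 32805.
X2: Neptune, Mercury, Venus, Earth, Mars, Jupiter, Saturn → Uranus → Neptune (runs through the planets Mercury→Neptune).
X3 — −2 each step: -37, -39, -41, -43, -45, -47, -49 → -51 → -53.
Putting the parts together: {x1=10935, x2=Uranus, x3=-51} and then {x1=32805, x2=Neptune, x3=-53}.

{x1=10935, x2=Uranus, x3=-51}, {x1=32805, x2=Neptune, x3=-53}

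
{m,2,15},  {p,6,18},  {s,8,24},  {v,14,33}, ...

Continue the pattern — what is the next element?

{y,22,45}

For the letter, letters move forward 3 places in the alphabet: m, p, s, v → y.
For the second part, each term is the sum of the two before it: 2, 6, 8, 14 → 22.
Third part — differences are 3, 6, 9, … (increasing by 3 each time): 15, 18, 24, 33 → 45.
Putting it together: {y,22,45}.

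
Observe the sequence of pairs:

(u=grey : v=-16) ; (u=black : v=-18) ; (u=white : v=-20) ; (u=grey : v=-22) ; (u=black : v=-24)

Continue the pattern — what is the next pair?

U — repeats grey → black → white: grey, black, white, grey, black → white.
For the v, −2 each step: -16, -18, -20, -22, -24 → -26.
Combining the parts gives (u=white : v=-26).

(u=white : v=-26)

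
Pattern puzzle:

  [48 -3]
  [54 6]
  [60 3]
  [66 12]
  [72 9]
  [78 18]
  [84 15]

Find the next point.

[90 24]

First component goes 48, 54, 60, 66, 72, 78, 84 → 90 (+6 each step).
Second component goes -3, 6, 3, 12, 9, 18, 15 → 24 (alternating steps +9, −3, +9, −3, …).
So the next point is [90 24].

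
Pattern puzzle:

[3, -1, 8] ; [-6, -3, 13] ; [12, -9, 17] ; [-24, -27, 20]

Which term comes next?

[48, -81, 22]

For the first slot, ×(-2) each step: 3, -6, 12, -24 → 48.
Second slot: ×3 each step; -1, -3, -9, -27 → -81.
Third slot — differences are 5, 4, 3, … (decreasing by 1 each time): 8, 13, 17, 20 → 22.
Putting it together: [48, -81, 22].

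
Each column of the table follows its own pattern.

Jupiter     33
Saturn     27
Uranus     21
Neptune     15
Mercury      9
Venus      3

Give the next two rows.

Earth  -3; Mars  -9

Planet: runs through the planets Mercury→Neptune; Jupiter, Saturn, Uranus, Neptune, Mercury, Venus → Earth → Mars.
Second component goes 33, 27, 21, 15, 9, 3 → -3 → -9 (−6 each step).
Putting the parts together: Earth  -3 and then Mars  -9.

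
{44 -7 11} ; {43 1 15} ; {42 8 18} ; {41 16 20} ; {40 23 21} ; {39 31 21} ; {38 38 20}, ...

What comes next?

First entry goes 44, 43, 42, 41, 40, 39, 38 → 37 (−1 each step).
For the second entry, alternating steps +8, +7, +8, +7, …: -7, 1, 8, 16, 23, 31, 38 → 46.
Third entry: differences are 4, 3, 2, … (decreasing by 1 each time); 11, 15, 18, 20, 21, 21, 20 → 18.
Putting it together: {37 46 18}.

{37 46 18}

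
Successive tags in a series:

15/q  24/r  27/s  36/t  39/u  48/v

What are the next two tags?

51/w, 60/x

First component: 15, 24, 27, 36, 39, 48 → 51 → 60 (alternating steps +9, +3, +9, +3, …).
Letter: letters move forward 1 place in the alphabet; q, r, s, t, u, v → w → x.
So the next two tags are 51/w and 60/x.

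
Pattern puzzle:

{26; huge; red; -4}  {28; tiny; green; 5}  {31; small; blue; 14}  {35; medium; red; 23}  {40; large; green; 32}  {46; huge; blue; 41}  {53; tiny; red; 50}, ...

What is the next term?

For the first coordinate, differences are 2, 3, 4, … (increasing by 1 each time): 26, 28, 31, 35, 40, 46, 53 → 61.
Size: huge, tiny, small, medium, large, huge, tiny → small (repeats huge → tiny → small → medium → large).
Colour: repeats red → green → blue, so red, green, blue, red, green, blue, red → green.
Fourth coordinate: -4, 5, 14, 23, 32, 41, 50 → 59 (+9 each step).
Putting it together: {61; small; green; 59}.

{61; small; green; 59}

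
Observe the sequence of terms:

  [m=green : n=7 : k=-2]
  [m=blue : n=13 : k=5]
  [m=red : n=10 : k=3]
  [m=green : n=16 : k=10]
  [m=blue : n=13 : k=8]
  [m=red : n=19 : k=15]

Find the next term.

[m=green : n=16 : k=13]

M goes green, blue, red, green, blue, red → green (repeats green → blue → red).
N: alternating steps +6, −3, +6, −3, …, so 7, 13, 10, 16, 13, 19 → 16.
For the k, alternating steps +7, −2, +7, −2, …: -2, 5, 3, 10, 8, 15 → 13.
Putting it together: [m=green : n=16 : k=13].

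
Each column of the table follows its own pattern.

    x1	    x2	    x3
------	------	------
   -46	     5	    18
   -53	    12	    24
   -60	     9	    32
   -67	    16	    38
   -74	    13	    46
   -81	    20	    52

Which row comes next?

Column x1 — −7 each step: -46, -53, -60, -67, -74, -81 → -88.
Column x2 goes 5, 12, 9, 16, 13, 20 → 17 (alternating steps +7, −3, +7, −3, …).
Column x3: 18, 24, 32, 38, 46, 52 → 60 (alternating steps +6, +8, +6, +8, …).
Combining the parts gives -88  17  60.

-88  17  60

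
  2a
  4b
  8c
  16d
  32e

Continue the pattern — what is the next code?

For the first component, ×2 each step: 2, 4, 8, 16, 32 → 64.
For the letter, letters move forward 1 place in the alphabet: a, b, c, d, e → f.
Putting it together: 64f.

64f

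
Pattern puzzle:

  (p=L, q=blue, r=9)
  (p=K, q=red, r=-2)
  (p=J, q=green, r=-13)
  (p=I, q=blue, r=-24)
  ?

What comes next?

(p=H, q=red, r=-35)

P goes L, K, J, I → H (letters move back 1 place in the alphabet).
For the q, repeats blue → red → green: blue, red, green, blue → red.
R: −11 each step; 9, -2, -13, -24 → -35.
Combining the parts gives (p=H, q=red, r=-35).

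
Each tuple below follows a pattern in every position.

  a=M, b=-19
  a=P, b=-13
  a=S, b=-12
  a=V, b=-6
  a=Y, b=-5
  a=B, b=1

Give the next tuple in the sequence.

a=E, b=2

A goes M, P, S, V, Y, B → E (letters move forward 3 places in the alphabet, wrapping Z→A).
For the b, alternating steps +6, +1, +6, +1, …: -19, -13, -12, -6, -5, 1 → 2.
Combining the parts gives a=E, b=2.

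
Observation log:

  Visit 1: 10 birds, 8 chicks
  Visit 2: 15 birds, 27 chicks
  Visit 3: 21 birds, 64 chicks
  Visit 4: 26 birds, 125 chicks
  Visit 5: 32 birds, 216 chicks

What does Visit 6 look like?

Birds — alternating steps +5, +6, +5, +6, …: 10, 15, 21, 26, 32 → 37.
Chicks: perfect cubes: 2³, 3³, 4³, …, so 8, 27, 64, 125, 216 → 343.
So the next record is 37 birds, 343 chicks.

37 birds, 343 chicks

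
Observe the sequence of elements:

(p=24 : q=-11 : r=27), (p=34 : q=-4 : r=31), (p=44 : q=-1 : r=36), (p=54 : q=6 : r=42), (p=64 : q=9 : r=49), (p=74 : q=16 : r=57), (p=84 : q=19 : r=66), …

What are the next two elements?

P — +10 each step: 24, 34, 44, 54, 64, 74, 84 → 94 → 104.
Q goes -11, -4, -1, 6, 9, 16, 19 → 26 → 29 (alternating steps +7, +3, +7, +3, …).
R goes 27, 31, 36, 42, 49, 57, 66 → 76 → 87 (differences are 4, 5, 6, … (increasing by 1 each time)).
Putting the parts together: (p=94 : q=26 : r=76) and then (p=104 : q=29 : r=87).

(p=94 : q=26 : r=76), (p=104 : q=29 : r=87)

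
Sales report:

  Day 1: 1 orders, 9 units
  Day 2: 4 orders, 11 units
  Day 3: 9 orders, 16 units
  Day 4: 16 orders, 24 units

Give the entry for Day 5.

25 orders, 35 units

Orders goes 1, 4, 9, 16 → 25 (perfect squares: 1², 2², 3², …).
Units: differences are 2, 5, 8, … (increasing by 3 each time); 9, 11, 16, 24 → 35.
Combining the parts gives 25 orders, 35 units.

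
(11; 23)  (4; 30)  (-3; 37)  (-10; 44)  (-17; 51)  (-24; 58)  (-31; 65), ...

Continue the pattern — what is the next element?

First component goes 11, 4, -3, -10, -17, -24, -31 → -38 (−7 each step).
Second component: together with the first component always sums to 34; 23, 30, 37, 44, 51, 58, 65 → 72.
Combining the parts gives (-38; 72).

(-38; 72)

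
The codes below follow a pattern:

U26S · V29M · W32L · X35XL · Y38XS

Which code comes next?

Letter: letters move forward 1 place in the alphabet, so U, V, W, X, Y → Z.
Second component: +3 each step; 26, 29, 32, 35, 38 → 41.
Size: runs through clothing sizes XS→XL; S, M, L, XL, XS → S.
Putting it together: Z41S.

Z41S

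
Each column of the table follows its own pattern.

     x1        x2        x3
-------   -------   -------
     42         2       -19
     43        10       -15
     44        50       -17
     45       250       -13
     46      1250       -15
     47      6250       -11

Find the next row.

For the column x1, +1 each step: 42, 43, 44, 45, 46, 47 → 48.
Column x2: 2, 10, 50, 250, 1250, 6250 → 31250 (×5 each step).
Column x3 — alternating steps +4, −2, +4, −2, …: -19, -15, -17, -13, -15, -11 → -13.
Putting it together: 48  31250  -13.

48  31250  -13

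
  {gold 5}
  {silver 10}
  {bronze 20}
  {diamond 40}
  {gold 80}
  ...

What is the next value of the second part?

160

Second part: 5, 10, 20, 40, 80 → 160 (×2 each step).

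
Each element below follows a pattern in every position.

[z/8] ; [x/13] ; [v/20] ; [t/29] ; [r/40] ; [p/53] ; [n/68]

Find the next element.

Letter: z, x, v, t, r, p, n → l (letters move back 2 places in the alphabet).
For the second coordinate, differences are 5, 7, 9, … (increasing by 2 each time): 8, 13, 20, 29, 40, 53, 68 → 85.
So the next element is [l/85].

[l/85]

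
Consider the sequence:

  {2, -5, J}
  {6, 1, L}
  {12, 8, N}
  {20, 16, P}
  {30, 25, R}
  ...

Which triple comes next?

First entry goes 2, 6, 12, 20, 30 → 42 (differences are 4, 6, 8, … (increasing by 2 each time)).
For the second entry, differences are 6, 7, 8, … (increasing by 1 each time): -5, 1, 8, 16, 25 → 35.
Letter — letters move forward 2 places in the alphabet: J, L, N, P, R → T.
Putting it together: {42, 35, T}.

{42, 35, T}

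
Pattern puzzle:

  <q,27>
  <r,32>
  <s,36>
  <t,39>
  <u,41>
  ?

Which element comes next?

For the letter, letters move forward 1 place in the alphabet: q, r, s, t, u → v.
For the second slot, differences are 5, 4, 3, … (decreasing by 1 each time): 27, 32, 36, 39, 41 → 42.
Putting it together: <v,42>.

<v,42>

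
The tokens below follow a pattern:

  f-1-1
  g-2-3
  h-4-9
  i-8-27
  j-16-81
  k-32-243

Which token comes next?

Letter — letters move forward 1 place in the alphabet: f, g, h, i, j, k → l.
Second component: ×2 each step; 1, 2, 4, 8, 16, 32 → 64.
Third component goes 1, 3, 9, 27, 81, 243 → 729 (×3 each step).
So the next token is l-64-729.

l-64-729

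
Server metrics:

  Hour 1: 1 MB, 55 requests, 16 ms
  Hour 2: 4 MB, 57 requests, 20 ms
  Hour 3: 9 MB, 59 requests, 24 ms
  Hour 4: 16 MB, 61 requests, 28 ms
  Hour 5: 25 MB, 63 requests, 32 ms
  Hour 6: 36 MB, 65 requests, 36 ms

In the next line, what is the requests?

67

Requests goes 55, 57, 59, 61, 63, 65 → 67 (+2 each step).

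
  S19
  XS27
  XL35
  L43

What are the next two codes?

For the size, runs backward through clothing sizes XS→XL: S, XS, XL, L → M → S.
Second component — +8 each step: 19, 27, 35, 43 → 51 → 59.
So the next two codes are M51 and S59.

M51 then S59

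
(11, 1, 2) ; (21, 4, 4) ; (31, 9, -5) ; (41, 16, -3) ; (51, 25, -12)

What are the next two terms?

(61, 36, -10), (71, 49, -19)

For the first entry, +10 each step: 11, 21, 31, 41, 51 → 61 → 71.
Second entry: 1, 4, 9, 16, 25 → 36 → 49 (perfect squares: 1², 2², 3², …).
Third entry — alternating steps +2, −9, +2, −9, …: 2, 4, -5, -3, -12 → -10 → -19.
Putting the parts together: (61, 36, -10) and then (71, 49, -19).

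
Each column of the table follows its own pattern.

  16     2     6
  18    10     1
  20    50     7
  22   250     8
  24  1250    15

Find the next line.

26  6250  23

First component goes 16, 18, 20, 22, 24 → 26 (+2 each step).
Second component — ×5 each step: 2, 10, 50, 250, 1250 → 6250.
Third component: each term is the sum of the two before it, so 6, 1, 7, 8, 15 → 23.
So the next line is 26  6250  23.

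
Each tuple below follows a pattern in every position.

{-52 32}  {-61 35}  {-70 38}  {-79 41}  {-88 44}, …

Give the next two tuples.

First value: −9 each step, so -52, -61, -70, -79, -88 → -97 → -106.
Second value goes 32, 35, 38, 41, 44 → 47 → 50 (+3 each step).
Putting the parts together: {-97 47} and then {-106 50}.

{-97 47}, {-106 50}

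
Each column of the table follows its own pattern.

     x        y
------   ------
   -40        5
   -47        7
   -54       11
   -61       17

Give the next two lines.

Column x: -40, -47, -54, -61 → -68 → -75 (−7 each step).
Column y: 5, 7, 11, 17 → 25 → 35 (differences are 2, 4, 6, … (increasing by 2 each time)).
Putting the parts together: -68  25 and then -75  35.

-68  25; -75  35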